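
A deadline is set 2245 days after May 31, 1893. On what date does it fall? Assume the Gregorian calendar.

+365 (one year) → May 31, 1894 (1880 left).
+365 (one year) → May 31, 1895 (1515 left).
+366 (one year; includes Feb 29, 1896) → May 31, 1896 (1149 left).
+365 (one year) → May 31, 1897 (784 left).
+365 (one year) → May 31, 1898 (419 left).
+365 (one year) → May 31, 1899 (54 left).
May has 31 days: +1 → Jun 1, 1899 (53 left).
Jun has 30 days: +30 → Jul 1, 1899 (23 left).
+23 → Jul 24, 1899.

July 24, 1899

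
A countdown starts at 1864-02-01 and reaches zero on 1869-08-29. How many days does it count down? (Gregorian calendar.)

2036

Feb 1, 1864 → Feb 1, 1865: 366 days (Feb 29, 1864 is in that span).
Feb 1, 1865 → Feb 1, 1866: 365 days.
Feb 1, 1866 → Feb 1, 1867: 365 days.
Feb 1, 1867 → Feb 1, 1868: 365 days.
Feb 1, 1868 → Feb 1, 1869: 366 days (Feb 29, 1868 is in that span).
Feb 1, 1869 → Mar 1, 1869: 28 days (February has 28).
Mar 1, 1869 → Apr 1, 1869: 31 days (March has 31).
Apr 1, 1869 → May 1, 1869: 30 days (April has 30).
May 1, 1869 → Jun 1, 1869: 31 days (May has 31).
Jun 1, 1869 → Jul 1, 1869: 30 days (June has 30).
Jul 1, 1869 → Aug 1, 1869: 31 days (July has 31).
Aug 1, 1869 → Aug 29, 1869: 28 days.
Total: 2036 days.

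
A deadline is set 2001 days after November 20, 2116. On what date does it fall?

+365 (one year) → Nov 20, 2117 (1636 left).
+365 (one year) → Nov 20, 2118 (1271 left).
+365 (one year) → Nov 20, 2119 (906 left).
+366 (one year; includes Feb 29, 2120) → Nov 20, 2120 (540 left).
+365 (one year) → Nov 20, 2121 (175 left).
Nov has 30 days: +11 → Dec 1, 2121 (164 left).
Dec has 31 days: +31 → Jan 1, 2122 (133 left).
Jan has 31 days: +31 → Feb 1, 2122 (102 left).
Feb has 28 days: +28 → Mar 1, 2122 (74 left).
Mar has 31 days: +31 → Apr 1, 2122 (43 left).
Apr has 30 days: +30 → May 1, 2122 (13 left).
+13 → May 14, 2122.

May 14, 2122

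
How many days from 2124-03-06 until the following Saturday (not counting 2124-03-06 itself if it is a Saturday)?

5

Mar 6, 2124 is a Monday.
From Monday to the next Saturday is 5 days.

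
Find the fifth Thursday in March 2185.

March 1, 2185 is a Tuesday.
The first Thursday is therefore March 3 (2 days later).
The fifth Thursday is 3 + 4×7 = March 31.

March 31, 2185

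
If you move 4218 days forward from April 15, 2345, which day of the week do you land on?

Apr 15, 2345 is a Sunday.
4218 mod 7 = 4, so 4218 days after a Sunday is Sunday + 4 = Thursday.

Thursday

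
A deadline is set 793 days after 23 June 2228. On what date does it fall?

August 25, 2230

+365 (one year) → Jun 23, 2229 (428 left).
+365 (one year) → Jun 23, 2230 (63 left).
Jun has 30 days: +8 → Jul 1, 2230 (55 left).
Jul has 31 days: +31 → Aug 1, 2230 (24 left).
+24 → Aug 25, 2230.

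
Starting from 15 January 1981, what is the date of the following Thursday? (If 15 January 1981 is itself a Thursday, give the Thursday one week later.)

Jan 15, 1981 is a Thursday.
From Thursday to the next Thursday is 7 days.
Jan 15, 1981 + 7 = Jan 22, 1981.

January 22, 1981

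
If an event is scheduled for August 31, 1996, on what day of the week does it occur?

Saturday

Doomsday rule: the anchor day for the 1900s is Wednesday. For year 96: 96÷12 = 8 r 0, and 0÷4 = 0, so 8+0+0 = 8.
Wednesday + 8 ≡ Thursday — that's 1996's doomsday.
In August the doomsday date is Aug 8.
Aug 31 is 23 days after Aug 8; 23 mod 7 = 2, so Thursday + 2 = Saturday.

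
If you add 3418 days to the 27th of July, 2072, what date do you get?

December 5, 2081

+365 (one year) → Jul 27, 2073 (3053 left).
+365 (one year) → Jul 27, 2074 (2688 left).
+365 (one year) → Jul 27, 2075 (2323 left).
+366 (one year; includes Feb 29, 2076) → Jul 27, 2076 (1957 left).
+365 (one year) → Jul 27, 2077 (1592 left).
+365 (one year) → Jul 27, 2078 (1227 left).
+365 (one year) → Jul 27, 2079 (862 left).
+366 (one year; includes Feb 29, 2080) → Jul 27, 2080 (496 left).
+365 (one year) → Jul 27, 2081 (131 left).
Jul has 31 days: +5 → Aug 1, 2081 (126 left).
Aug has 31 days: +31 → Sep 1, 2081 (95 left).
Sep has 30 days: +30 → Oct 1, 2081 (65 left).
Oct has 31 days: +31 → Nov 1, 2081 (34 left).
Nov has 30 days: +30 → Dec 1, 2081 (4 left).
+4 → Dec 5, 2081.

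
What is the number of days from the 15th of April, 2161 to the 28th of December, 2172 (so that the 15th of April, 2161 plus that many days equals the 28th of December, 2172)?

4275

Apr 15, 2161 → Apr 15, 2162: 365 days.
Apr 15, 2162 → Apr 15, 2163: 365 days.
Apr 15, 2163 → Apr 15, 2164: 366 days (Feb 29, 2164 is in that span).
Apr 15, 2164 → Apr 15, 2165: 365 days.
Apr 15, 2165 → Apr 15, 2166: 365 days.
Apr 15, 2166 → Apr 15, 2167: 365 days.
Apr 15, 2167 → Apr 15, 2168: 366 days (Feb 29, 2168 is in that span).
Apr 15, 2168 → Apr 15, 2169: 365 days.
Apr 15, 2169 → Apr 15, 2170: 365 days.
Apr 15, 2170 → Apr 15, 2171: 365 days.
Apr 15, 2171 → Apr 15, 2172: 366 days (Feb 29, 2172 is in that span).
Apr 15, 2172 → May 15, 2172: 30 days (April has 30).
May 15, 2172 → Jun 15, 2172: 31 days (May has 31).
Jun 15, 2172 → Jul 15, 2172: 30 days (June has 30).
Jul 15, 2172 → Aug 15, 2172: 31 days (July has 31).
Aug 15, 2172 → Sep 15, 2172: 31 days (August has 31).
Sep 15, 2172 → Oct 15, 2172: 30 days (September has 30).
Oct 15, 2172 → Nov 15, 2172: 31 days (October has 31).
Nov 15, 2172 → Dec 15, 2172: 30 days (November has 30).
Dec 15, 2172 → Dec 28, 2172: 13 days.
Total: 4275 days.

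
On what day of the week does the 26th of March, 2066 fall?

Doomsday rule: the anchor day for the 2000s is Tuesday. For year 66: 66÷12 = 5 r 6, and 6÷4 = 1, so 5+6+1 = 12.
Tuesday + 12 ≡ Sunday — that's 2066's doomsday.
In March the doomsday date is Mar 14.
Mar 26 is 12 days after Mar 14; 12 mod 7 = 5, so Sunday + 5 = Friday.

Friday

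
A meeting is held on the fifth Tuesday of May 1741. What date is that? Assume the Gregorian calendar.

May 1, 1741 is a Monday.
The first Tuesday is therefore May 2 (1 days later).
The fifth Tuesday is 2 + 4×7 = May 30.

May 30, 1741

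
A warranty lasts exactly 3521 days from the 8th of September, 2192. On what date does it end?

+365 (one year) → Sep 8, 2193 (3156 left).
+365 (one year) → Sep 8, 2194 (2791 left).
+365 (one year) → Sep 8, 2195 (2426 left).
+366 (one year; includes Feb 29, 2196) → Sep 8, 2196 (2060 left).
+365 (one year) → Sep 8, 2197 (1695 left).
+365 (one year) → Sep 8, 2198 (1330 left).
+365 (one year) → Sep 8, 2199 (965 left).
+365 (one year) → Sep 8, 2200 (600 left).
+365 (one year) → Sep 8, 2201 (235 left).
Sep has 30 days: +23 → Oct 1, 2201 (212 left).
Oct has 31 days: +31 → Nov 1, 2201 (181 left).
Nov has 30 days: +30 → Dec 1, 2201 (151 left).
Dec has 31 days: +31 → Jan 1, 2202 (120 left).
Jan has 31 days: +31 → Feb 1, 2202 (89 left).
Feb has 28 days: +28 → Mar 1, 2202 (61 left).
Mar has 31 days: +31 → Apr 1, 2202 (30 left).
Apr has 30 days: +30 → May 1, 2202 (0 left).

May 1, 2202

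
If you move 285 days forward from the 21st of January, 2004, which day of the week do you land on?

Jan 21, 2004 is a Wednesday.
285 mod 7 = 5, so 285 days after a Wednesday is Wednesday + 5 = Monday.

Monday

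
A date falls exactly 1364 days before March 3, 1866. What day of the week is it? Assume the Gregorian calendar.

Sunday

First find the weekday of Mar 3, 1866. Doomsday rule: the anchor day for the 1800s is Friday. For year 66: 66÷12 = 5 r 6, and 6÷4 = 1, so 5+6+1 = 12.
Friday + 12 ≡ Wednesday — that's 1866's doomsday.
In March the doomsday date is Mar 14.
Mar 3 is 11 days before Mar 14; 11 mod 7 = 4, so Wednesday − 4 = Saturday.
1364 mod 7 = 6, so 1364 days before a Saturday is Saturday − 6 = Sunday.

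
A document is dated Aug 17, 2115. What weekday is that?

Saturday

Doomsday rule: the anchor day for the 2100s is Sunday. For year 15: 15÷12 = 1 r 3, and 3÷4 = 0, so 1+3+0 = 4.
Sunday + 4 ≡ Thursday — that's 2115's doomsday.
In August the doomsday date is Aug 8.
Aug 17 is 9 days after Aug 8; 9 mod 7 = 2, so Thursday + 2 = Saturday.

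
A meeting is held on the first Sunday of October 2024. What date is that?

October 6, 2024

October 1, 2024 is a Tuesday.
The first Sunday is therefore October 6 (5 days later).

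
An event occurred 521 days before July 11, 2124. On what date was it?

February 6, 2123

−366 (one year; includes Feb 29, 2124) → Jul 11, 2123 (155 left).
−11 → Jun 30, 2123 (end of Jun, 30 days; 144 left).
−30 → May 31, 2123 (end of May, 31 days; 114 left).
−31 → Apr 30, 2123 (end of Apr, 30 days; 83 left).
−30 → Mar 31, 2123 (end of Mar, 31 days; 53 left).
−31 → Feb 28, 2123 (end of Feb, 28 days; 22 left).
−22 → Feb 6, 2123.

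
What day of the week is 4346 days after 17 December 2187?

Sunday

First find the weekday of Dec 17, 2187. Doomsday rule: the anchor day for the 2100s is Sunday. For year 87: 87÷12 = 7 r 3, and 3÷4 = 0, so 7+3+0 = 10.
Sunday + 10 ≡ Wednesday — that's 2187's doomsday.
In December the doomsday date is Dec 12.
Dec 17 is 5 days after Dec 12; 5 mod 7 = 5, so Wednesday + 5 = Monday.
4346 mod 7 = 6, so 4346 days after a Monday is Monday + 6 = Sunday.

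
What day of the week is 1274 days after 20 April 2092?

Apr 20, 2092 is a Sunday.
1274 mod 7 = 0, so 1274 days after a Sunday is Sunday + 0 = Sunday.

Sunday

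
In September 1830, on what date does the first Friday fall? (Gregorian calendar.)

September 1, 1830 is a Wednesday.
The first Friday is therefore September 3 (2 days later).

September 3, 1830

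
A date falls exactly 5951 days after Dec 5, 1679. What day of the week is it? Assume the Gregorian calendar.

First find the weekday of Dec 5, 1679. Doomsday rule: the anchor day for the 1600s is Tuesday. For year 79: 79÷12 = 6 r 7, and 7÷4 = 1, so 6+7+1 = 14.
Tuesday + 14 ≡ Tuesday — that's 1679's doomsday.
In December the doomsday date is Dec 12.
Dec 5 is 7 days before Dec 12; 7 mod 7 = 0, so Tuesday − 0 = Tuesday.
5951 mod 7 = 1, so 5951 days after a Tuesday is Tuesday + 1 = Wednesday.

Wednesday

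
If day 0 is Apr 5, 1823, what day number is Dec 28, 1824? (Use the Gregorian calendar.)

Apr 5, 1823 → Apr 5, 1824: 366 days (Feb 29, 1824 is in that span).
Apr 5, 1824 → May 5, 1824: 30 days (April has 30).
May 5, 1824 → Jun 5, 1824: 31 days (May has 31).
Jun 5, 1824 → Jul 5, 1824: 30 days (June has 30).
Jul 5, 1824 → Aug 5, 1824: 31 days (July has 31).
Aug 5, 1824 → Sep 5, 1824: 31 days (August has 31).
Sep 5, 1824 → Oct 5, 1824: 30 days (September has 30).
Oct 5, 1824 → Nov 5, 1824: 31 days (October has 31).
Nov 5, 1824 → Dec 5, 1824: 30 days (November has 30).
Dec 5, 1824 → Dec 28, 1824: 23 days.
Total: 633 days.

633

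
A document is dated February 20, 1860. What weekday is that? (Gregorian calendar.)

Monday

Doomsday rule: the anchor day for the 1800s is Friday. For year 60: 60÷12 = 5 r 0, and 0÷4 = 0, so 5+0+0 = 5.
Friday + 5 ≡ Wednesday — that's 1860's doomsday.
In February the doomsday date is Feb 29 (1860 is a leap year (divisible by 4)).
Feb 20 is 9 days before Feb 29; 9 mod 7 = 2, so Wednesday − 2 = Monday.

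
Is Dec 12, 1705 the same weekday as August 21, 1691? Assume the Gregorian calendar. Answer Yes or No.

No

From Aug 21, 1691 to Dec 12, 1705 is 5226 days.
5226 mod 7 = 4, so they are different weekdays.
(Aug 21, 1691 is a Tuesday; Dec 12, 1705 is a Saturday.)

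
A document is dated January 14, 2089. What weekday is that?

Friday

Doomsday rule: the anchor day for the 2000s is Tuesday. For year 89: 89÷12 = 7 r 5, and 5÷4 = 1, so 7+5+1 = 13.
Tuesday + 13 ≡ Monday — that's 2089's doomsday.
In January the doomsday date is Jan 3 (2089 is not a leap year).
Jan 14 is 11 days after Jan 3; 11 mod 7 = 4, so Monday + 4 = Friday.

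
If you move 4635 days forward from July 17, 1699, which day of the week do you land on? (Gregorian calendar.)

Saturday

First find the weekday of Jul 17, 1699. Doomsday rule: the anchor day for the 1600s is Tuesday. For year 99: 99÷12 = 8 r 3, and 3÷4 = 0, so 8+3+0 = 11.
Tuesday + 11 ≡ Saturday — that's 1699's doomsday.
In July the doomsday date is Jul 11.
Jul 17 is 6 days after Jul 11; 6 mod 7 = 6, so Saturday + 6 = Friday.
4635 mod 7 = 1, so 4635 days after a Friday is Friday + 1 = Saturday.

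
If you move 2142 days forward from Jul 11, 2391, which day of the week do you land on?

Thursday

Jul 11, 2391 is a Thursday.
2142 mod 7 = 0, so 2142 days after a Thursday is Thursday + 0 = Thursday.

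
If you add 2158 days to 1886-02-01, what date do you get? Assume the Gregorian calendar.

December 30, 1891

+365 (one year) → Feb 1, 1887 (1793 left).
+365 (one year) → Feb 1, 1888 (1428 left).
+366 (one year; includes Feb 29, 1888) → Feb 1, 1889 (1062 left).
+365 (one year) → Feb 1, 1890 (697 left).
+365 (one year) → Feb 1, 1891 (332 left).
Feb has 28 days: +28 → Mar 1, 1891 (304 left).
Mar has 31 days: +31 → Apr 1, 1891 (273 left).
Apr has 30 days: +30 → May 1, 1891 (243 left).
May has 31 days: +31 → Jun 1, 1891 (212 left).
Jun has 30 days: +30 → Jul 1, 1891 (182 left).
Jul has 31 days: +31 → Aug 1, 1891 (151 left).
Aug has 31 days: +31 → Sep 1, 1891 (120 left).
Sep has 30 days: +30 → Oct 1, 1891 (90 left).
Oct has 31 days: +31 → Nov 1, 1891 (59 left).
Nov has 30 days: +30 → Dec 1, 1891 (29 left).
+29 → Dec 30, 1891.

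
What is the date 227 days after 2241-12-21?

August 5, 2242

Dec has 31 days: +11 → Jan 1, 2242 (216 left).
Jan has 31 days: +31 → Feb 1, 2242 (185 left).
Feb has 28 days: +28 → Mar 1, 2242 (157 left).
Mar has 31 days: +31 → Apr 1, 2242 (126 left).
Apr has 30 days: +30 → May 1, 2242 (96 left).
May has 31 days: +31 → Jun 1, 2242 (65 left).
Jun has 30 days: +30 → Jul 1, 2242 (35 left).
Jul has 31 days: +31 → Aug 1, 2242 (4 left).
+4 → Aug 5, 2242.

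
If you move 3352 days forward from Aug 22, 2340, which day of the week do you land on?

Wednesday

First find the weekday of Aug 22, 2340. Doomsday rule: the anchor day for the 2300s is Wednesday. For year 40: 40÷12 = 3 r 4, and 4÷4 = 1, so 3+4+1 = 8.
Wednesday + 8 ≡ Thursday — that's 2340's doomsday.
In August the doomsday date is Aug 8.
Aug 22 is 14 days after Aug 8; 14 mod 7 = 0, so Thursday + 0 = Thursday.
3352 mod 7 = 6, so 3352 days after a Thursday is Thursday + 6 = Wednesday.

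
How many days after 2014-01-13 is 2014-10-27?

Jan 13, 2014 → Feb 13, 2014: 31 days (January has 31).
Feb 13, 2014 → Mar 13, 2014: 28 days (February has 28).
Mar 13, 2014 → Apr 13, 2014: 31 days (March has 31).
Apr 13, 2014 → May 13, 2014: 30 days (April has 30).
May 13, 2014 → Jun 13, 2014: 31 days (May has 31).
Jun 13, 2014 → Jul 13, 2014: 30 days (June has 30).
Jul 13, 2014 → Aug 13, 2014: 31 days (July has 31).
Aug 13, 2014 → Sep 13, 2014: 31 days (August has 31).
Sep 13, 2014 → Oct 13, 2014: 30 days (September has 30).
Oct 13, 2014 → Oct 27, 2014: 14 days.
Total: 287 days.

287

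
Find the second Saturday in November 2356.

November 10, 2356

November 1, 2356 is a Thursday.
The first Saturday is therefore November 3 (2 days later).
The second Saturday is 3 + 1×7 = November 10.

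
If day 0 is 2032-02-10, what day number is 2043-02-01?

4009

Feb 10, 2032 → Feb 10, 2033: 366 days (Feb 29, 2032 is in that span).
Feb 10, 2033 → Feb 10, 2034: 365 days.
Feb 10, 2034 → Feb 10, 2035: 365 days.
Feb 10, 2035 → Feb 10, 2036: 365 days.
Feb 10, 2036 → Feb 10, 2037: 366 days (Feb 29, 2036 is in that span).
Feb 10, 2037 → Feb 10, 2038: 365 days.
Feb 10, 2038 → Feb 10, 2039: 365 days.
Feb 10, 2039 → Feb 10, 2040: 365 days.
Feb 10, 2040 → Feb 10, 2041: 366 days (Feb 29, 2040 is in that span).
Feb 10, 2041 → Feb 10, 2042: 365 days.
Feb 10, 2042 → Mar 10, 2042: 28 days (February has 28).
Mar 10, 2042 → Apr 10, 2042: 31 days (March has 31).
Apr 10, 2042 → May 10, 2042: 30 days (April has 30).
May 10, 2042 → Jun 10, 2042: 31 days (May has 31).
Jun 10, 2042 → Jul 10, 2042: 30 days (June has 30).
Jul 10, 2042 → Aug 10, 2042: 31 days (July has 31).
Aug 10, 2042 → Sep 10, 2042: 31 days (August has 31).
Sep 10, 2042 → Oct 10, 2042: 30 days (September has 30).
Oct 10, 2042 → Nov 10, 2042: 31 days (October has 31).
Nov 10, 2042 → Dec 10, 2042: 30 days (November has 30).
Dec 10, 2042 → Jan 10, 2043: 31 days (December has 31).
Jan 10, 2043 → Feb 1, 2043: 22 days.
Total: 4009 days.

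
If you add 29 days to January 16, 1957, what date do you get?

Jan has 31 days: +16 → Feb 1, 1957 (13 left).
+13 → Feb 14, 1957.

February 14, 1957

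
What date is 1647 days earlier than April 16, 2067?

October 12, 2062

−365 (one year) → Apr 16, 2066 (1282 left).
−365 (one year) → Apr 16, 2065 (917 left).
−365 (one year) → Apr 16, 2064 (552 left).
−366 (one year; includes Feb 29, 2064) → Apr 16, 2063 (186 left).
−16 → Mar 31, 2063 (end of Mar, 31 days; 170 left).
−31 → Feb 28, 2063 (end of Feb, 28 days; 139 left).
−28 → Jan 31, 2063 (end of Jan, 31 days; 111 left).
−31 → Dec 31, 2062 (end of Dec, 31 days; 80 left).
−31 → Nov 30, 2062 (end of Nov, 30 days; 49 left).
−30 → Oct 31, 2062 (end of Oct, 31 days; 19 left).
−19 → Oct 12, 2062.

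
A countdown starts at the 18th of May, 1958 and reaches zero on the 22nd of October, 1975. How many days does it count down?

May 18, 1958 → May 18, 1959: 365 days.
May 18, 1959 → May 18, 1960: 366 days (Feb 29, 1960 is in that span).
May 18, 1960 → May 18, 1961: 365 days.
May 18, 1961 → May 18, 1962: 365 days.
May 18, 1962 → May 18, 1963: 365 days.
May 18, 1963 → May 18, 1964: 366 days (Feb 29, 1964 is in that span).
May 18, 1964 → May 18, 1965: 365 days.
May 18, 1965 → May 18, 1966: 365 days.
May 18, 1966 → May 18, 1967: 365 days.
May 18, 1967 → May 18, 1968: 366 days (Feb 29, 1968 is in that span).
May 18, 1968 → May 18, 1969: 365 days.
May 18, 1969 → May 18, 1970: 365 days.
May 18, 1970 → May 18, 1971: 365 days.
May 18, 1971 → May 18, 1972: 366 days (Feb 29, 1972 is in that span).
May 18, 1972 → May 18, 1973: 365 days.
May 18, 1973 → May 18, 1974: 365 days.
May 18, 1974 → May 18, 1975: 365 days.
May 18, 1975 → Jun 18, 1975: 31 days (May has 31).
Jun 18, 1975 → Jul 18, 1975: 30 days (June has 30).
Jul 18, 1975 → Aug 18, 1975: 31 days (July has 31).
Aug 18, 1975 → Sep 18, 1975: 31 days (August has 31).
Sep 18, 1975 → Oct 18, 1975: 30 days (September has 30).
Oct 18, 1975 → Oct 22, 1975: 4 days.
Total: 6366 days.

6366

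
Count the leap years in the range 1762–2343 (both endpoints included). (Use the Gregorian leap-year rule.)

140

Multiples of 4 in [1762,2343]: 145.
Of those, multiples of 100: 6 (not leap unless ÷400).
Multiples of 400: 1.
Leap years = 145 − 6 + 1 = 140.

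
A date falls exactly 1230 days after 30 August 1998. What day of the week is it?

Aug 30, 1998 is a Sunday.
1230 mod 7 = 5, so 1230 days after a Sunday is Sunday + 5 = Friday.

Friday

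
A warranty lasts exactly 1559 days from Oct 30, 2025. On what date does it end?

February 5, 2030

+365 (one year) → Oct 30, 2026 (1194 left).
+365 (one year) → Oct 30, 2027 (829 left).
+366 (one year; includes Feb 29, 2028) → Oct 30, 2028 (463 left).
+365 (one year) → Oct 30, 2029 (98 left).
Oct has 31 days: +2 → Nov 1, 2029 (96 left).
Nov has 30 days: +30 → Dec 1, 2029 (66 left).
Dec has 31 days: +31 → Jan 1, 2030 (35 left).
Jan has 31 days: +31 → Feb 1, 2030 (4 left).
+4 → Feb 5, 2030.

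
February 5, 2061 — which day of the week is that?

Saturday

January 1, 2061 is a Saturday.
Jan 1, 2061 → Feb 1, 2061: 31 days (January has 31).
Feb 1, 2061 → Feb 5, 2061: 4 days.
Total: 35 days.
35 mod 7 = 0, so Saturday + 0 = Saturday.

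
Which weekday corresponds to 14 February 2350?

Doomsday rule: the anchor day for the 2300s is Wednesday. For year 50: 50÷12 = 4 r 2, and 2÷4 = 0, so 4+2+0 = 6.
Wednesday + 6 ≡ Tuesday — that's 2350's doomsday.
In February the doomsday date is Feb 28 (2350 is not a leap year).
Feb 14 is 14 days before Feb 28; 14 mod 7 = 0, so Tuesday − 0 = Tuesday.

Tuesday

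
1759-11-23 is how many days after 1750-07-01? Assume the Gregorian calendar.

Jul 1, 1750 → Jul 1, 1751: 365 days.
Jul 1, 1751 → Jul 1, 1752: 366 days (Feb 29, 1752 is in that span).
Jul 1, 1752 → Jul 1, 1753: 365 days.
Jul 1, 1753 → Jul 1, 1754: 365 days.
Jul 1, 1754 → Jul 1, 1755: 365 days.
Jul 1, 1755 → Jul 1, 1756: 366 days (Feb 29, 1756 is in that span).
Jul 1, 1756 → Jul 1, 1757: 365 days.
Jul 1, 1757 → Jul 1, 1758: 365 days.
Jul 1, 1758 → Jul 1, 1759: 365 days.
Jul 1, 1759 → Aug 1, 1759: 31 days (July has 31).
Aug 1, 1759 → Sep 1, 1759: 31 days (August has 31).
Sep 1, 1759 → Oct 1, 1759: 30 days (September has 30).
Oct 1, 1759 → Nov 1, 1759: 31 days (October has 31).
Nov 1, 1759 → Nov 23, 1759: 22 days.
Total: 3432 days.

3432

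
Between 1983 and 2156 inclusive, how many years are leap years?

43

Multiples of 4 in [1983,2156]: 44.
Of those, multiples of 100: 2 (not leap unless ÷400).
Multiples of 400: 1.
Leap years = 44 − 2 + 1 = 43.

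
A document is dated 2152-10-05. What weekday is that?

Doomsday rule: the anchor day for the 2100s is Sunday. For year 52: 52÷12 = 4 r 4, and 4÷4 = 1, so 4+4+1 = 9.
Sunday + 9 ≡ Tuesday — that's 2152's doomsday.
In October the doomsday date is Oct 10.
Oct 5 is 5 days before Oct 10; 5 mod 7 = 5, so Tuesday − 5 = Thursday.

Thursday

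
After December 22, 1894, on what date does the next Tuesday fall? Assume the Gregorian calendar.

Dec 22, 1894 is a Saturday.
From Saturday to the next Tuesday is 3 days.
Dec 22, 1894 + 3 = Dec 25, 1894.

December 25, 1894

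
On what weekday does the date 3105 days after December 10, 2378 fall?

Dec 10, 2378 is a Sunday.
3105 mod 7 = 4, so 3105 days after a Sunday is Sunday + 4 = Thursday.

Thursday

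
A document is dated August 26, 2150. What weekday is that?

Wednesday

January 1, 2150 is a Thursday.
Jan 1, 2150 → Feb 1, 2150: 31 days (January has 31).
Feb 1, 2150 → Mar 1, 2150: 28 days (February has 28).
Mar 1, 2150 → Apr 1, 2150: 31 days (March has 31).
Apr 1, 2150 → May 1, 2150: 30 days (April has 30).
May 1, 2150 → Jun 1, 2150: 31 days (May has 31).
Jun 1, 2150 → Jul 1, 2150: 30 days (June has 30).
Jul 1, 2150 → Aug 1, 2150: 31 days (July has 31).
Aug 1, 2150 → Aug 26, 2150: 25 days.
Total: 237 days.
237 mod 7 = 6, so Thursday + 6 = Wednesday.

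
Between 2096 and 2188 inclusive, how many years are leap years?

Multiples of 4 in [2096,2188]: 24.
Of those, multiples of 100: 1 (not leap unless ÷400).
Multiples of 400: 0.
Leap years = 24 − 1 + 0 = 23.

23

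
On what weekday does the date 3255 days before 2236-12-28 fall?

Wednesday

First find the weekday of Dec 28, 2236. Doomsday rule: the anchor day for the 2200s is Friday. For year 36: 36÷12 = 3 r 0, and 0÷4 = 0, so 3+0+0 = 3.
Friday + 3 ≡ Monday — that's 2236's doomsday.
In December the doomsday date is Dec 12.
Dec 28 is 16 days after Dec 12; 16 mod 7 = 2, so Monday + 2 = Wednesday.
3255 mod 7 = 0, so 3255 days before a Wednesday is Wednesday − 0 = Wednesday.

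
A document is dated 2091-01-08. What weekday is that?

Monday

January 1, 2091 is a Monday.
Jan 1, 2091 → Jan 8, 2091: 7 days.
Total: 7 days.
7 mod 7 = 0, so Monday + 0 = Monday.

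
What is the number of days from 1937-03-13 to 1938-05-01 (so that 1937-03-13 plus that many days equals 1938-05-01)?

414

Mar 13, 1937 → Mar 13, 1938: 365 days.
Mar 13, 1938 → Apr 13, 1938: 31 days (March has 31).
Apr 13, 1938 → May 1, 1938: 18 days.
Total: 414 days.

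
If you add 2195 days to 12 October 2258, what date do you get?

October 15, 2264

+365 (one year) → Oct 12, 2259 (1830 left).
+366 (one year; includes Feb 29, 2260) → Oct 12, 2260 (1464 left).
+365 (one year) → Oct 12, 2261 (1099 left).
+365 (one year) → Oct 12, 2262 (734 left).
+365 (one year) → Oct 12, 2263 (369 left).
Oct has 31 days: +20 → Nov 1, 2263 (349 left).
Nov has 30 days: +30 → Dec 1, 2263 (319 left).
Dec has 31 days: +31 → Jan 1, 2264 (288 left).
Jan has 31 days: +31 → Feb 1, 2264 (257 left).
Feb has 29 days: +29 → Mar 1, 2264 (228 left).
Mar has 31 days: +31 → Apr 1, 2264 (197 left).
Apr has 30 days: +30 → May 1, 2264 (167 left).
May has 31 days: +31 → Jun 1, 2264 (136 left).
Jun has 30 days: +30 → Jul 1, 2264 (106 left).
Jul has 31 days: +31 → Aug 1, 2264 (75 left).
Aug has 31 days: +31 → Sep 1, 2264 (44 left).
Sep has 30 days: +30 → Oct 1, 2264 (14 left).
+14 → Oct 15, 2264.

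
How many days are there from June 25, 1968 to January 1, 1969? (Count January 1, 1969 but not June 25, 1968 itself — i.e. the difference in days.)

Jun 25, 1968 → Jul 25, 1968: 30 days (June has 30).
Jul 25, 1968 → Aug 25, 1968: 31 days (July has 31).
Aug 25, 1968 → Sep 25, 1968: 31 days (August has 31).
Sep 25, 1968 → Oct 25, 1968: 30 days (September has 30).
Oct 25, 1968 → Nov 25, 1968: 31 days (October has 31).
Nov 25, 1968 → Dec 25, 1968: 30 days (November has 30).
Dec 25, 1968 → Jan 1, 1969: 7 days.
Total: 190 days.

190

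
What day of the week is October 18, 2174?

Tuesday

Doomsday rule: the anchor day for the 2100s is Sunday. For year 74: 74÷12 = 6 r 2, and 2÷4 = 0, so 6+2+0 = 8.
Sunday + 8 ≡ Monday — that's 2174's doomsday.
In October the doomsday date is Oct 10.
Oct 18 is 8 days after Oct 10; 8 mod 7 = 1, so Monday + 1 = Tuesday.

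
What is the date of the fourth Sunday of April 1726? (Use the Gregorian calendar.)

April 1, 1726 is a Monday.
The first Sunday is therefore April 7 (6 days later).
The fourth Sunday is 7 + 3×7 = April 28.

April 28, 1726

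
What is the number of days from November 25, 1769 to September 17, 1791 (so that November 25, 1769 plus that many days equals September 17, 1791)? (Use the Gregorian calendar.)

Nov 25, 1769 → Nov 25, 1770: 365 days.
Nov 25, 1770 → Nov 25, 1771: 365 days.
Nov 25, 1771 → Nov 25, 1772: 366 days (Feb 29, 1772 is in that span).
Nov 25, 1772 → Nov 25, 1773: 365 days.
Nov 25, 1773 → Nov 25, 1774: 365 days.
Nov 25, 1774 → Nov 25, 1775: 365 days.
Nov 25, 1775 → Nov 25, 1776: 366 days (Feb 29, 1776 is in that span).
Nov 25, 1776 → Nov 25, 1777: 365 days.
Nov 25, 1777 → Nov 25, 1778: 365 days.
Nov 25, 1778 → Nov 25, 1779: 365 days.
Nov 25, 1779 → Nov 25, 1780: 366 days (Feb 29, 1780 is in that span).
Nov 25, 1780 → Nov 25, 1781: 365 days.
Nov 25, 1781 → Nov 25, 1782: 365 days.
Nov 25, 1782 → Nov 25, 1783: 365 days.
Nov 25, 1783 → Nov 25, 1784: 366 days (Feb 29, 1784 is in that span).
Nov 25, 1784 → Nov 25, 1785: 365 days.
Nov 25, 1785 → Nov 25, 1786: 365 days.
Nov 25, 1786 → Nov 25, 1787: 365 days.
Nov 25, 1787 → Nov 25, 1788: 366 days (Feb 29, 1788 is in that span).
Nov 25, 1788 → Nov 25, 1789: 365 days.
Nov 25, 1789 → Nov 25, 1790: 365 days.
Nov 25, 1790 → Dec 25, 1790: 30 days (November has 30).
Dec 25, 1790 → Jan 25, 1791: 31 days (December has 31).
Jan 25, 1791 → Feb 25, 1791: 31 days (January has 31).
Feb 25, 1791 → Mar 25, 1791: 28 days (February has 28).
Mar 25, 1791 → Apr 25, 1791: 31 days (March has 31).
Apr 25, 1791 → May 25, 1791: 30 days (April has 30).
May 25, 1791 → Jun 25, 1791: 31 days (May has 31).
Jun 25, 1791 → Jul 25, 1791: 30 days (June has 30).
Jul 25, 1791 → Aug 25, 1791: 31 days (July has 31).
Aug 25, 1791 → Sep 17, 1791: 23 days.
Total: 7966 days.

7966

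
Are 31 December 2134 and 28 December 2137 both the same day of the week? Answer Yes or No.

No

From Dec 31, 2134 to Dec 28, 2137 is 1093 days.
1093 mod 7 = 1, so they are different weekdays.
(Dec 31, 2134 is a Friday; Dec 28, 2137 is a Saturday.)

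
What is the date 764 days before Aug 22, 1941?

July 20, 1939

−365 (one year) → Aug 22, 1940 (399 left).
−22 → Jul 31, 1940 (end of Jul, 31 days; 377 left).
−31 → Jun 30, 1940 (end of Jun, 30 days; 346 left).
−30 → May 31, 1940 (end of May, 31 days; 316 left).
−31 → Apr 30, 1940 (end of Apr, 30 days; 285 left).
−30 → Mar 31, 1940 (end of Mar, 31 days; 255 left).
−31 → Feb 29, 1940 (end of Feb, 29 days; 224 left).
−29 → Jan 31, 1940 (end of Jan, 31 days; 195 left).
−31 → Dec 31, 1939 (end of Dec, 31 days; 164 left).
−31 → Nov 30, 1939 (end of Nov, 30 days; 133 left).
−30 → Oct 31, 1939 (end of Oct, 31 days; 103 left).
−31 → Sep 30, 1939 (end of Sep, 30 days; 72 left).
−30 → Aug 31, 1939 (end of Aug, 31 days; 42 left).
−31 → Jul 31, 1939 (end of Jul, 31 days; 11 left).
−11 → Jul 20, 1939.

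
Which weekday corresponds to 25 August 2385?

Sunday

Doomsday rule: the anchor day for the 2300s is Wednesday. For year 85: 85÷12 = 7 r 1, and 1÷4 = 0, so 7+1+0 = 8.
Wednesday + 8 ≡ Thursday — that's 2385's doomsday.
In August the doomsday date is Aug 8.
Aug 25 is 17 days after Aug 8; 17 mod 7 = 3, so Thursday + 3 = Sunday.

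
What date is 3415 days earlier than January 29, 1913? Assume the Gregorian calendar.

September 24, 1903

−366 (one year; includes Feb 29, 1912) → Jan 29, 1912 (3049 left).
−365 (one year) → Jan 29, 1911 (2684 left).
−365 (one year) → Jan 29, 1910 (2319 left).
−365 (one year) → Jan 29, 1909 (1954 left).
−366 (one year; includes Feb 29, 1908) → Jan 29, 1908 (1588 left).
−365 (one year) → Jan 29, 1907 (1223 left).
−365 (one year) → Jan 29, 1906 (858 left).
−365 (one year) → Jan 29, 1905 (493 left).
−366 (one year; includes Feb 29, 1904) → Jan 29, 1904 (127 left).
−29 → Dec 31, 1903 (end of Dec, 31 days; 98 left).
−31 → Nov 30, 1903 (end of Nov, 30 days; 67 left).
−30 → Oct 31, 1903 (end of Oct, 31 days; 37 left).
−31 → Sep 30, 1903 (end of Sep, 30 days; 6 left).
−6 → Sep 24, 1903.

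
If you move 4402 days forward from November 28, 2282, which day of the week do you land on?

Monday

Nov 28, 2282 is a Tuesday.
4402 mod 7 = 6, so 4402 days after a Tuesday is Tuesday + 6 = Monday.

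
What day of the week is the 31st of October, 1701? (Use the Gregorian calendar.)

Doomsday rule: the anchor day for the 1700s is Sunday. For year 01: 1÷12 = 0 r 1, and 1÷4 = 0, so 0+1+0 = 1.
Sunday + 1 ≡ Monday — that's 1701's doomsday.
In October the doomsday date is Oct 10.
Oct 31 is 21 days after Oct 10; 21 mod 7 = 0, so Monday + 0 = Monday.

Monday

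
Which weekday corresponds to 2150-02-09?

Doomsday rule: the anchor day for the 2100s is Sunday. For year 50: 50÷12 = 4 r 2, and 2÷4 = 0, so 4+2+0 = 6.
Sunday + 6 ≡ Saturday — that's 2150's doomsday.
In February the doomsday date is Feb 28 (2150 is not a leap year).
Feb 9 is 19 days before Feb 28; 19 mod 7 = 5, so Saturday − 5 = Monday.

Monday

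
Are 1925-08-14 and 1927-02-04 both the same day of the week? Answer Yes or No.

From Aug 14, 1925 to Feb 4, 1927 is 539 days.
539 mod 7 = 0, so they are the same weekday.
(Aug 14, 1925 is a Friday; Feb 4, 1927 is a Friday.)

Yes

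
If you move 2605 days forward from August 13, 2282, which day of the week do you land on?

Aug 13, 2282 is a Sunday.
2605 mod 7 = 1, so 2605 days after a Sunday is Sunday + 1 = Monday.

Monday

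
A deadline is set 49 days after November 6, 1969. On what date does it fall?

Nov has 30 days: +25 → Dec 1, 1969 (24 left).
+24 → Dec 25, 1969.

December 25, 1969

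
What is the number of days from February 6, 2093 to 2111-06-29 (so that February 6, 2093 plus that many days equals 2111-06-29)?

6716

Feb 6, 2093 → Feb 6, 2094: 365 days.
Feb 6, 2094 → Feb 6, 2095: 365 days.
Feb 6, 2095 → Feb 6, 2096: 365 days.
Feb 6, 2096 → Feb 6, 2097: 366 days (Feb 29, 2096 is in that span).
Feb 6, 2097 → Feb 6, 2098: 365 days.
Feb 6, 2098 → Feb 6, 2099: 365 days.
Feb 6, 2099 → Feb 6, 2100: 365 days.
Feb 6, 2100 → Feb 6, 2101: 365 days.
Feb 6, 2101 → Feb 6, 2102: 365 days.
Feb 6, 2102 → Feb 6, 2103: 365 days.
Feb 6, 2103 → Feb 6, 2104: 365 days.
Feb 6, 2104 → Feb 6, 2105: 366 days (Feb 29, 2104 is in that span).
Feb 6, 2105 → Feb 6, 2106: 365 days.
Feb 6, 2106 → Feb 6, 2107: 365 days.
Feb 6, 2107 → Feb 6, 2108: 365 days.
Feb 6, 2108 → Feb 6, 2109: 366 days (Feb 29, 2108 is in that span).
Feb 6, 2109 → Feb 6, 2110: 365 days.
Feb 6, 2110 → Feb 6, 2111: 365 days.
Feb 6, 2111 → Mar 6, 2111: 28 days (February has 28).
Mar 6, 2111 → Apr 6, 2111: 31 days (March has 31).
Apr 6, 2111 → May 6, 2111: 30 days (April has 30).
May 6, 2111 → Jun 6, 2111: 31 days (May has 31).
Jun 6, 2111 → Jun 29, 2111: 23 days.
Total: 6716 days.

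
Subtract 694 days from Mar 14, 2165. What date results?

April 20, 2163

−365 (one year) → Mar 14, 2164 (329 left).
−14 → Feb 29, 2164 (end of Feb, 29 days; 315 left).
−29 → Jan 31, 2164 (end of Jan, 31 days; 286 left).
−31 → Dec 31, 2163 (end of Dec, 31 days; 255 left).
−31 → Nov 30, 2163 (end of Nov, 30 days; 224 left).
−30 → Oct 31, 2163 (end of Oct, 31 days; 194 left).
−31 → Sep 30, 2163 (end of Sep, 30 days; 163 left).
−30 → Aug 31, 2163 (end of Aug, 31 days; 133 left).
−31 → Jul 31, 2163 (end of Jul, 31 days; 102 left).
−31 → Jun 30, 2163 (end of Jun, 30 days; 71 left).
−30 → May 31, 2163 (end of May, 31 days; 41 left).
−31 → Apr 30, 2163 (end of Apr, 30 days; 10 left).
−10 → Apr 20, 2163.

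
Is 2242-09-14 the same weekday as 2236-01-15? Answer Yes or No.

From Jan 15, 2236 to Sep 14, 2242 is 2434 days.
2434 mod 7 = 5, so they are different weekdays.
(Jan 15, 2236 is a Friday; Sep 14, 2242 is a Wednesday.)

No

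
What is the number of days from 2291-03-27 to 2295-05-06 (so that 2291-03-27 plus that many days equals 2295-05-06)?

Mar 27, 2291 → Mar 27, 2292: 366 days (Feb 29, 2292 is in that span).
Mar 27, 2292 → Mar 27, 2293: 365 days.
Mar 27, 2293 → Mar 27, 2294: 365 days.
Mar 27, 2294 → Mar 27, 2295: 365 days.
Mar 27, 2295 → Apr 27, 2295: 31 days (March has 31).
Apr 27, 2295 → May 6, 2295: 9 days.
Total: 1501 days.

1501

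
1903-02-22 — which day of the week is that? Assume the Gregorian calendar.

Sunday

Doomsday rule: the anchor day for the 1900s is Wednesday. For year 03: 3÷12 = 0 r 3, and 3÷4 = 0, so 0+3+0 = 3.
Wednesday + 3 ≡ Saturday — that's 1903's doomsday.
In February the doomsday date is Feb 28 (1903 is not a leap year).
Feb 22 is 6 days before Feb 28; 6 mod 7 = 6, so Saturday − 6 = Sunday.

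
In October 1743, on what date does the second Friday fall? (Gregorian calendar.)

October 11, 1743

October 1, 1743 is a Tuesday.
The first Friday is therefore October 4 (3 days later).
The second Friday is 4 + 1×7 = October 11.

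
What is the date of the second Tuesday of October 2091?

October 1, 2091 is a Monday.
The first Tuesday is therefore October 2 (1 days later).
The second Tuesday is 2 + 1×7 = October 9.

October 9, 2091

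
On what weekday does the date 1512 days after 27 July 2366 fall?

First find the weekday of Jul 27, 2366. Doomsday rule: the anchor day for the 2300s is Wednesday. For year 66: 66÷12 = 5 r 6, and 6÷4 = 1, so 5+6+1 = 12.
Wednesday + 12 ≡ Monday — that's 2366's doomsday.
In July the doomsday date is Jul 11.
Jul 27 is 16 days after Jul 11; 16 mod 7 = 2, so Monday + 2 = Wednesday.
1512 mod 7 = 0, so 1512 days after a Wednesday is Wednesday + 0 = Wednesday.

Wednesday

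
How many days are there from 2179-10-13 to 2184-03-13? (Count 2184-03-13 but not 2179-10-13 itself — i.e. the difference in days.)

1613

Oct 13, 2179 → Oct 13, 2180: 366 days (Feb 29, 2180 is in that span).
Oct 13, 2180 → Oct 13, 2181: 365 days.
Oct 13, 2181 → Oct 13, 2182: 365 days.
Oct 13, 2182 → Oct 13, 2183: 365 days.
Oct 13, 2183 → Nov 13, 2183: 31 days (October has 31).
Nov 13, 2183 → Dec 13, 2183: 30 days (November has 30).
Dec 13, 2183 → Jan 13, 2184: 31 days (December has 31).
Jan 13, 2184 → Feb 13, 2184: 31 days (January has 31).
Feb 13, 2184 → Mar 13, 2184: 29 days.
Total: 1613 days.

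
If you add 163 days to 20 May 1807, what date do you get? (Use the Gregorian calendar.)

May has 31 days: +12 → Jun 1, 1807 (151 left).
Jun has 30 days: +30 → Jul 1, 1807 (121 left).
Jul has 31 days: +31 → Aug 1, 1807 (90 left).
Aug has 31 days: +31 → Sep 1, 1807 (59 left).
Sep has 30 days: +30 → Oct 1, 1807 (29 left).
+29 → Oct 30, 1807.

October 30, 1807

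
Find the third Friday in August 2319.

August 1, 2319 is a Friday.
The first Friday is therefore August 1 (same day).
The third Friday is 1 + 2×7 = August 15.

August 15, 2319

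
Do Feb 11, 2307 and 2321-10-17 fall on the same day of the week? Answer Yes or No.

Yes

From Feb 11, 2307 to Oct 17, 2321 is 5362 days.
5362 mod 7 = 0, so they are the same weekday.
(Feb 11, 2307 is a Monday; Oct 17, 2321 is a Monday.)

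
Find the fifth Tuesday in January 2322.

January 31, 2322

January 1, 2322 is a Sunday.
The first Tuesday is therefore January 3 (2 days later).
The fifth Tuesday is 3 + 4×7 = January 31.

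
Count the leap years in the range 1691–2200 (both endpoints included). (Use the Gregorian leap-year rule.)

123

Multiples of 4 in [1691,2200]: 128.
Of those, multiples of 100: 6 (not leap unless ÷400).
Multiples of 400: 1.
Leap years = 128 − 6 + 1 = 123.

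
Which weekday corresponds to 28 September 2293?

Thursday

Doomsday rule: the anchor day for the 2200s is Friday. For year 93: 93÷12 = 7 r 9, and 9÷4 = 2, so 7+9+2 = 18.
Friday + 18 ≡ Tuesday — that's 2293's doomsday.
In September the doomsday date is Sep 5.
Sep 28 is 23 days after Sep 5; 23 mod 7 = 2, so Tuesday + 2 = Thursday.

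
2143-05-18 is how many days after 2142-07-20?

Jul 20, 2142 → Aug 20, 2142: 31 days (July has 31).
Aug 20, 2142 → Sep 20, 2142: 31 days (August has 31).
Sep 20, 2142 → Oct 20, 2142: 30 days (September has 30).
Oct 20, 2142 → Nov 20, 2142: 31 days (October has 31).
Nov 20, 2142 → Dec 20, 2142: 30 days (November has 30).
Dec 20, 2142 → Jan 20, 2143: 31 days (December has 31).
Jan 20, 2143 → Feb 20, 2143: 31 days (January has 31).
Feb 20, 2143 → Mar 20, 2143: 28 days (February has 28).
Mar 20, 2143 → Apr 20, 2143: 31 days (March has 31).
Apr 20, 2143 → May 18, 2143: 28 days.
Total: 302 days.

302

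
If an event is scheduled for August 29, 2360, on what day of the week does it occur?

Monday

Doomsday rule: the anchor day for the 2300s is Wednesday. For year 60: 60÷12 = 5 r 0, and 0÷4 = 0, so 5+0+0 = 5.
Wednesday + 5 ≡ Monday — that's 2360's doomsday.
In August the doomsday date is Aug 8.
Aug 29 is 21 days after Aug 8; 21 mod 7 = 0, so Monday + 0 = Monday.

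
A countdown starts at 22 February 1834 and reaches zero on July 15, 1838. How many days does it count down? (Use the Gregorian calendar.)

Feb 22, 1834 → Feb 22, 1835: 365 days.
Feb 22, 1835 → Feb 22, 1836: 365 days.
Feb 22, 1836 → Feb 22, 1837: 366 days (Feb 29, 1836 is in that span).
Feb 22, 1837 → Feb 22, 1838: 365 days.
Feb 22, 1838 → Mar 22, 1838: 28 days (February has 28).
Mar 22, 1838 → Apr 22, 1838: 31 days (March has 31).
Apr 22, 1838 → May 22, 1838: 30 days (April has 30).
May 22, 1838 → Jun 22, 1838: 31 days (May has 31).
Jun 22, 1838 → Jul 15, 1838: 23 days.
Total: 1604 days.

1604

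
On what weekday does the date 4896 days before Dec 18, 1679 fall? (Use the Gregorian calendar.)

First find the weekday of Dec 18, 1679. Doomsday rule: the anchor day for the 1600s is Tuesday. For year 79: 79÷12 = 6 r 7, and 7÷4 = 1, so 6+7+1 = 14.
Tuesday + 14 ≡ Tuesday — that's 1679's doomsday.
In December the doomsday date is Dec 12.
Dec 18 is 6 days after Dec 12; 6 mod 7 = 6, so Tuesday + 6 = Monday.
4896 mod 7 = 3, so 4896 days before a Monday is Monday − 3 = Friday.

Friday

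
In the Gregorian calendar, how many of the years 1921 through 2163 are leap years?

59

Multiples of 4 in [1921,2163]: 60.
Of those, multiples of 100: 2 (not leap unless ÷400).
Multiples of 400: 1.
Leap years = 60 − 2 + 1 = 59.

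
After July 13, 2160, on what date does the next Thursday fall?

July 17, 2160

Jul 13, 2160 is a Sunday.
From Sunday to the next Thursday is 4 days.
Jul 13, 2160 + 4 = Jul 17, 2160.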